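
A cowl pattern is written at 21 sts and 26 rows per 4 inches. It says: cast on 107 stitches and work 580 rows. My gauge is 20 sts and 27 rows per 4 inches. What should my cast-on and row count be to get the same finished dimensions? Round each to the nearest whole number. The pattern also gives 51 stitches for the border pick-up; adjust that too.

Stitches: 107 × 20/21 = 101.90 → 102.
Rows: 580 × 27/26 = 602.31 → 602.
border pick-up: 51 × 20/21 = 48.57 → 49.

Cast on 102 stitches; work 602 rows; border pick-up 49 stitches.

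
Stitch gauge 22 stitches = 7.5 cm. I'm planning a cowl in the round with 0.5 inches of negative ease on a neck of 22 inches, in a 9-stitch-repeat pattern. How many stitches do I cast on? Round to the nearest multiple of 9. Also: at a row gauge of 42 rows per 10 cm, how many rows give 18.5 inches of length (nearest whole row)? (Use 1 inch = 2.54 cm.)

Finished = 22 − 0.5 = 21.5 inches.
21.5 inches × 2.54 = 54.61 cm.
22/7.5 = 2.933 sts per cm; 54.61 × 2.933 = 160.19 sts.
Nearest multiple of 9 → 162.
18.5 inches = 46.99 cm; × 4.2 = 197.36 → 197 rows.

Cast on 162 stitches; work 197 rows.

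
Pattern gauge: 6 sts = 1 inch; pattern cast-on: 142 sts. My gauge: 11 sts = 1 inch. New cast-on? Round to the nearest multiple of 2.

Scale factor = 11 / 6 = 1.833.
142 × 11 / 6 = 260.33 sts.
→ 260 sts.

Cast on 260 stitches.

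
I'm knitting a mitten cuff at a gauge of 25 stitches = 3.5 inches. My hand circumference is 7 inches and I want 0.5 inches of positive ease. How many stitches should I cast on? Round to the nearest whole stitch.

Finished = 7 + 0.5 = 7.5 in.
25 / 3.5 = 7.143 sts per inch.
7.50 × 7.143 = 53.57 sts.
→ 54 sts.

CO 54 sts.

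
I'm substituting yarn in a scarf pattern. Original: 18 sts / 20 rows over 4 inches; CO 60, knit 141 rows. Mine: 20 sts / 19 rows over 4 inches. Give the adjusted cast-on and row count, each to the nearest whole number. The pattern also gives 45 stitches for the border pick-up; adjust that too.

Cast on 67 stitches; work 134 rows; border pick-up 50 stitches.

Stitches: 60 × 20/18 = 66.67 → 67.
Rows: 141 × 19/20 = 133.95 → 134.
border pick-up: 45 × 20/18 = 50.00 → 50.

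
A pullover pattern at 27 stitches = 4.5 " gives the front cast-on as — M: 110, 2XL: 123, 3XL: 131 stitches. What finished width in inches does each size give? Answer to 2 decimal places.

27/4.5 = 6 sts per in.
M: 110 / 6 = 18.333 → 18.33 in.
2XL: 123 / 6 = 20.500 → 20.50 in.
3XL: 131 / 6 = 21.833 → 21.83 in.

M 18.33 inches; 2XL 20.50 inches; 3XL 21.83 inches.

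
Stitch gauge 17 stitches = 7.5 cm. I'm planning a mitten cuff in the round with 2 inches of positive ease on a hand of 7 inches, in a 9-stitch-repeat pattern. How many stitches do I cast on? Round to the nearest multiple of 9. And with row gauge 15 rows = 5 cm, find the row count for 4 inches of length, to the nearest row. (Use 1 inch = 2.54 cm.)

Cast on 54 stitches; work 30 rows.

Finished = 7 + 2 = 9 inches.
9 inches × 2.54 = 22.86 cm.
17/7.5 = 2.267 sts per cm; 22.86 × 2.267 = 51.82 sts.
Nearest multiple of 9 → 54.
4 inches = 10.16 cm; × 3 = 30.48 → 30 rows.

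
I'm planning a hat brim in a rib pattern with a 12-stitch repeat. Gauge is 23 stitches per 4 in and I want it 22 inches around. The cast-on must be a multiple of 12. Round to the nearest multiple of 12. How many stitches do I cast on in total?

CO 132 sts.

23 / 4 = 5.75 sts per inch.
22 × 5.75 = 126.50 sts.
Nearest multiple of 12: 132.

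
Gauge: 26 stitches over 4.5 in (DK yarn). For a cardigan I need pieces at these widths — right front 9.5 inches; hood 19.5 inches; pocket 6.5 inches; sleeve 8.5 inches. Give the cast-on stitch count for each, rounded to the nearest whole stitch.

right front 55; hood 113; pocket 38; sleeve 49.

Rate = 26/4.5 = 5.778 sts per in.
right front: 9.5 × 5.778 = 54.89 → 55.
hood: 19.5 × 5.778 = 112.67 → 113.
pocket: 6.5 × 5.778 = 37.56 → 38.
sleeve: 8.5 × 5.778 = 49.11 → 49.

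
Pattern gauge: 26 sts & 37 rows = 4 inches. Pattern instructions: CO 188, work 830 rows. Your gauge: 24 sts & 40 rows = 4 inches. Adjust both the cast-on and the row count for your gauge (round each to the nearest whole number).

Cast on 174 stitches; work 897 rows.

Stitches: 188 × 24/26 = 173.54 → 174.
Rows: 830 × 40/37 = 897.30 → 897.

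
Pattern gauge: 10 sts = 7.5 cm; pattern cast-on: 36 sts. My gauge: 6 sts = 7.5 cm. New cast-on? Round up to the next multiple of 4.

CO 24 sts.

Scale factor = 6 / 10 = 0.600.
36 × 6 / 10 = 21.60 sts.
→ 24 sts.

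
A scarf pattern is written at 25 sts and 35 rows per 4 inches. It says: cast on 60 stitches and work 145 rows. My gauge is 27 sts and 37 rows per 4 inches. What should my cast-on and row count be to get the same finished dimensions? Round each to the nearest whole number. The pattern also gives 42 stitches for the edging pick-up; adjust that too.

Cast on 65 stitches; work 153 rows; edging pick-up 45 stitches.

Stitches: 60 × 27/25 = 64.80 → 65.
Rows: 145 × 37/35 = 153.29 → 153.
edging pick-up: 42 × 27/25 = 45.36 → 45.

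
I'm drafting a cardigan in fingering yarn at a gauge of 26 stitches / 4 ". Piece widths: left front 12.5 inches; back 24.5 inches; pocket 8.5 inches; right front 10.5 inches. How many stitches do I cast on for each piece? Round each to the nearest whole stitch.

Rate = 26/4 = 6.5 sts per in.
left front: 12.5 × 6.5 = 81.25 → 81.
back: 24.5 × 6.5 = 159.25 → 159.
pocket: 8.5 × 6.5 = 55.25 → 55.
right front: 10.5 × 6.5 = 68.25 → 68.

left front 81; back 159; pocket 55; right front 68.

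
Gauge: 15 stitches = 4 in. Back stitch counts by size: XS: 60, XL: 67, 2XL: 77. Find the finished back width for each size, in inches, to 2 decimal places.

15/4 = 3.75 sts per in.
XS: 60 / 3.75 = 16.000 → 16.00 in.
XL: 67 / 3.75 = 17.867 → 17.87 in.
2XL: 77 / 3.75 = 20.533 → 20.53 in.

XS 16.00 inches; XL 17.87 inches; 2XL 20.53 inches.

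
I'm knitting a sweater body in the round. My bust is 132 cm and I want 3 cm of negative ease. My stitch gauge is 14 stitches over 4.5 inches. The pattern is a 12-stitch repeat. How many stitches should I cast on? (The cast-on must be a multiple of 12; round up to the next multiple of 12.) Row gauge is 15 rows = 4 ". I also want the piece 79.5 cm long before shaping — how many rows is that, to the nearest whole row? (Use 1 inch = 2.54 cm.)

Finished = 132 − 3 = 129 cm.
129 cm × 1/2.54 = 50.79 inches.
14/4.5 = 3.111 sts per in; 50.79 × 3.111 = 158.01 sts.
Next multiple of 12 → 168.
79.5 cm = 31.30 inches; × 3.75 = 117.37 → 117 rows.

Cast on 168 stitches; work 117 rows.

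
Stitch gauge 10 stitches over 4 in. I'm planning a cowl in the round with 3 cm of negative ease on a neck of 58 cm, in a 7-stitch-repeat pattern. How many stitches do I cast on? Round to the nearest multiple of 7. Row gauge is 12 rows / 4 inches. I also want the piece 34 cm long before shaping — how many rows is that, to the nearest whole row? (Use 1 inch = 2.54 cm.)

Finished = 58 − 3 = 55 cm.
55 cm × 1/2.54 = 21.65 inches.
10/4 = 2.5 sts per in; 21.65 × 2.5 = 54.13 sts.
Nearest multiple of 7 → 56.
34 cm = 13.39 inches; × 3 = 40.16 → 40 rows.

Cast on 56 stitches; work 40 rows.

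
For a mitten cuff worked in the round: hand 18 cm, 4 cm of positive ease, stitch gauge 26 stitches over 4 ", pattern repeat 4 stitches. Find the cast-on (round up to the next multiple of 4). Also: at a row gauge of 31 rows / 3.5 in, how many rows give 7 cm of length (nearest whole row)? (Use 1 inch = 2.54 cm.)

Finished = 18 + 4 = 22 cm.
22 cm × 1/2.54 = 8.66 inches.
26/4 = 6.5 sts per in; 8.66 × 6.5 = 56.30 sts.
Next multiple of 4 → 60.
7 cm = 2.76 inches; × 8.857 = 24.41 → 24 rows.

Cast on 60 stitches; work 24 rows.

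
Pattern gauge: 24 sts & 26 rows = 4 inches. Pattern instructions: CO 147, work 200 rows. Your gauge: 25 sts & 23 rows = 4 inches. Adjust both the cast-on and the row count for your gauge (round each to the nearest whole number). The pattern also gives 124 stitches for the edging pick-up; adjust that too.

Cast on 153 stitches; work 177 rows; edging pick-up 129 stitches.

Stitches: 147 × 25/24 = 153.12 → 153.
Rows: 200 × 23/26 = 176.92 → 177.
edging pick-up: 124 × 25/24 = 129.17 → 129.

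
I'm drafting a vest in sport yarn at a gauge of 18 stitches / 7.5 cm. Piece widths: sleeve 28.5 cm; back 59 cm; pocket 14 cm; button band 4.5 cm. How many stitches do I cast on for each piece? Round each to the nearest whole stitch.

Rate = 18/7.5 = 2.4 sts per cm.
sleeve: 28.5 × 2.4 = 68.40 → 68.
back: 59 × 2.4 = 141.60 → 142.
pocket: 14 × 2.4 = 33.60 → 34.
button band: 4.5 × 2.4 = 10.80 → 11.

sleeve 68; back 142; pocket 34; button band 11.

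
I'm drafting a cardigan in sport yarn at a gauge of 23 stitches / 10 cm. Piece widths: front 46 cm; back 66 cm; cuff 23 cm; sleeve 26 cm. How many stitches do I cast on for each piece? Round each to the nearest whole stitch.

front 106; back 152; cuff 53; sleeve 60.

Rate = 23/10 = 2.3 sts per cm.
front: 46 × 2.3 = 105.80 → 106.
back: 66 × 2.3 = 151.80 → 152.
cuff: 23 × 2.3 = 52.90 → 53.
sleeve: 26 × 2.3 = 59.80 → 60.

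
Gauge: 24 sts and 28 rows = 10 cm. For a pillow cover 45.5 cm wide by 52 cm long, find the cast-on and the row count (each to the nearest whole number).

Stitch gauge = 24/10 = 2.4 sts/cm; 45.5 × 2.4 = 109.20 → 109 sts.
Row gauge = 28/10 = 2.8 rows/cm; 52 × 2.8 = 145.60 → 146 rows.

Cast on 109 stitches and work 146 rows.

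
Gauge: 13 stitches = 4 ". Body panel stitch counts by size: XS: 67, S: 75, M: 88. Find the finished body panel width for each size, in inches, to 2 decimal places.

XS 20.62 inches; S 23.08 inches; M 27.08 inches.

13/4 = 3.25 sts per in.
XS: 67 / 3.25 = 20.615 → 20.62 in.
S: 75 / 3.25 = 23.077 → 23.08 in.
M: 88 / 3.25 = 27.077 → 27.08 in.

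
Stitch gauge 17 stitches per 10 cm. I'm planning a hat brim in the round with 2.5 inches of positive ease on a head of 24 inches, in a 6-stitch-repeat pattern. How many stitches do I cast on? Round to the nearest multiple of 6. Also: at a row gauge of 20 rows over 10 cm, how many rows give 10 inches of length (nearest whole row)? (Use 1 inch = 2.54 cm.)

Finished = 24 + 2.5 = 26.5 inches.
26.5 inches × 2.54 = 67.31 cm.
17/10 = 1.7 sts per cm; 67.31 × 1.7 = 114.43 sts.
Nearest multiple of 6 → 114.
10 inches = 25.40 cm; × 2 = 50.80 → 51 rows.

Cast on 114 stitches; work 51 rows.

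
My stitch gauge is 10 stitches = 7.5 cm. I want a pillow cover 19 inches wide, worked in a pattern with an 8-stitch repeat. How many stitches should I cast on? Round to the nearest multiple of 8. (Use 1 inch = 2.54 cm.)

19 in = 19 × 2.54 = 48.26 cm.
10 / 7.5 = 1.333 sts/cm.
48.26 × 1.333 = 64.35 sts.
→ 64.

Cast on 64 stitches.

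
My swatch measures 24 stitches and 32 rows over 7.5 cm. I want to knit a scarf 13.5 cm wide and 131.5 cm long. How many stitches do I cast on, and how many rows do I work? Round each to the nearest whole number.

Stitch gauge = 24/7.5 = 3.2 sts/cm; 13.5 × 3.2 = 43.20 → 43 sts.
Row gauge = 32/7.5 = 4.267 rows/cm; 131.5 × 4.267 = 561.07 → 561 rows.

Cast on 43 stitches and work 561 rows.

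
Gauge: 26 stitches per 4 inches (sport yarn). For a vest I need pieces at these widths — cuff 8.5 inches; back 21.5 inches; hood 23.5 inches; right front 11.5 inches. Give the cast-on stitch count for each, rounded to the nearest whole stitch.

Rate = 26/4 = 6.5 sts per in.
cuff: 8.5 × 6.5 = 55.25 → 55.
back: 21.5 × 6.5 = 139.75 → 140.
hood: 23.5 × 6.5 = 152.75 → 153.
right front: 11.5 × 6.5 = 74.75 → 75.

cuff 55; back 140; hood 153; right front 75.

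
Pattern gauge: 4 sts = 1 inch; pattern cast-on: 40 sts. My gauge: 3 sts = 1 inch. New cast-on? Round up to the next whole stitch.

30 stitches.

Scale factor = 3 / 4 = 0.750.
40 × 3 / 4 = 30.00 sts.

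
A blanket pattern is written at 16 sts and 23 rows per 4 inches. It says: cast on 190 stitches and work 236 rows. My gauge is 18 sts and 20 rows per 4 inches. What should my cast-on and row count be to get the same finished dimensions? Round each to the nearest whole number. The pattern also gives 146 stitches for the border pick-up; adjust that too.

Cast on 214 stitches; work 205 rows; border pick-up 164 stitches.

Stitches: 190 × 18/16 = 213.75 → 214.
Rows: 236 × 20/23 = 205.22 → 205.
border pick-up: 146 × 18/16 = 164.25 → 164.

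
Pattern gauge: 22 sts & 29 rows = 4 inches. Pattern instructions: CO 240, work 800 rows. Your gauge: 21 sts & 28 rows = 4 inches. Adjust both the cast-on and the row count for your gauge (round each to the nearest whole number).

Stitches: 240 × 21/22 = 229.09 → 229.
Rows: 800 × 28/29 = 772.41 → 772.

Cast on 229 stitches; work 772 rows.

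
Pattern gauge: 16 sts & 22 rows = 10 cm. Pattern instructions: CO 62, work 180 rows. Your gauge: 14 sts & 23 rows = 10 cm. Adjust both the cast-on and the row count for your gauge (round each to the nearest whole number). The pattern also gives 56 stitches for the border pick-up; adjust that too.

Cast on 54 stitches; work 188 rows; border pick-up 49 stitches.

Stitches: 62 × 14/16 = 54.25 → 54.
Rows: 180 × 23/22 = 188.18 → 188.
border pick-up: 56 × 14/16 = 49.00 → 49.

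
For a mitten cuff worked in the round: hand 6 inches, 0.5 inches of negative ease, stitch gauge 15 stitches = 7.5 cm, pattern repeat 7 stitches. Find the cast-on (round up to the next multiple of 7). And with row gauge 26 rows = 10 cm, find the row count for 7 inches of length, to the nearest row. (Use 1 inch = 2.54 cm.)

Cast on 28 stitches; work 46 rows.

Finished = 6 − 0.5 = 5.5 inches.
5.5 inches × 2.54 = 13.97 cm.
15/7.5 = 2 sts per cm; 13.97 × 2 = 27.94 sts.
Next multiple of 7 → 28.
7 inches = 17.78 cm; × 2.6 = 46.23 → 46 rows.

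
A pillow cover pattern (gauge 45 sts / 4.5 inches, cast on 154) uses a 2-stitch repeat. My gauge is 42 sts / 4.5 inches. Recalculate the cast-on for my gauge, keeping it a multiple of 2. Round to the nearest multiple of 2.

154 × 42 / 45 = 143.73.
Nearest multiple of 2: 144.

Cast on 144 stitches.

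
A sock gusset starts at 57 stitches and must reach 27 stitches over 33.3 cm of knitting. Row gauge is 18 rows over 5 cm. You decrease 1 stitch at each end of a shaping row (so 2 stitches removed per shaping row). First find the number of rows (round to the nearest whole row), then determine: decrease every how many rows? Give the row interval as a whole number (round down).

Rows = 33.3 × 3.6 = 119.9 → 120 rows.
Stitches to remove: 30 → 15 shaping rows (at 2 st each).
120 / 15 = 8.00 → every 8 rows.

Decrease every 8th row.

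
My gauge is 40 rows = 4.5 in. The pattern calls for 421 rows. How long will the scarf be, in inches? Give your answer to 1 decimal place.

40 rows / 4.5 inch = 8.889 rows per inch.
421 / 8.889 = 47.36 inches.

47.4 inches.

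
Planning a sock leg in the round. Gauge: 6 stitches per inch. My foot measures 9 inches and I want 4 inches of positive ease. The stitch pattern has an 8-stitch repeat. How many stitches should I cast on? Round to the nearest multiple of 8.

Finished = 9 + 4 = 13 inches.
6 / 1 = 6 sts/in.
13 × 6 = 78.00 sts.
Nearest multiple of 8: 80.

80 stitches.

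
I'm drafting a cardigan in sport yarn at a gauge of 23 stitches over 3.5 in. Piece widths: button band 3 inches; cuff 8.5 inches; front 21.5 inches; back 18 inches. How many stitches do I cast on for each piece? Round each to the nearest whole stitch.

button band 20; cuff 56; front 141; back 118.

Rate = 23/3.5 = 6.571 sts per in.
button band: 3 × 6.571 = 19.71 → 20.
cuff: 8.5 × 6.571 = 55.86 → 56.
front: 21.5 × 6.571 = 141.29 → 141.
back: 18 × 6.571 = 118.29 → 118.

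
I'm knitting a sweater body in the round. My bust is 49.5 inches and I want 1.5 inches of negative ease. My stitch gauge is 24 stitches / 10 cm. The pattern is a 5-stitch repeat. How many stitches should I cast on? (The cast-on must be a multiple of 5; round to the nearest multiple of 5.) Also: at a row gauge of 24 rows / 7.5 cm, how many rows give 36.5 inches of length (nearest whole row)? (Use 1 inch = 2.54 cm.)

Cast on 295 stitches; work 297 rows.

Finished = 49.5 − 1.5 = 48 inches.
48 inches × 2.54 = 121.92 cm.
24/10 = 2.4 sts per cm; 121.92 × 2.4 = 292.61 sts.
Nearest multiple of 5 → 295.
36.5 inches = 92.71 cm; × 3.2 = 296.67 → 297 rows.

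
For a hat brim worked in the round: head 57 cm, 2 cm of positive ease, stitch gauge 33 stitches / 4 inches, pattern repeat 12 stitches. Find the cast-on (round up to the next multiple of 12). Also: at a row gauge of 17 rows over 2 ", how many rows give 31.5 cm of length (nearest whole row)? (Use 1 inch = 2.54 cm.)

Finished = 57 + 2 = 59 cm.
59 cm × 1/2.54 = 23.23 inches.
33/4 = 8.25 sts per in; 23.23 × 8.25 = 191.63 sts.
Next multiple of 12 → 192.
31.5 cm = 12.40 inches; × 8.5 = 105.41 → 105 rows.

Cast on 192 stitches; work 105 rows.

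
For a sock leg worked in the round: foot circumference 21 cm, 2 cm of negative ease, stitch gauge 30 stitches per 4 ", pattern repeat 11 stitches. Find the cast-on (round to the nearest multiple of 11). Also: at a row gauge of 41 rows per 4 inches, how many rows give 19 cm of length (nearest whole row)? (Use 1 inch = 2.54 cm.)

Finished = 21 − 2 = 19 cm.
19 cm × 1/2.54 = 7.48 inches.
30/4 = 7.5 sts per in; 7.48 × 7.5 = 56.10 sts.
Nearest multiple of 11 → 55.
19 cm = 7.48 inches; × 10.25 = 76.67 → 77 rows.

Cast on 55 stitches; work 77 rows.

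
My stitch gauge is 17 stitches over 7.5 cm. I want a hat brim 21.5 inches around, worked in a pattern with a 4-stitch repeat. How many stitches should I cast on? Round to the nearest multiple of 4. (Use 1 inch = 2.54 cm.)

21.5 in = 21.5 × 2.54 = 54.61 cm.
17 / 7.5 = 2.267 sts/cm.
54.61 × 2.267 = 123.78 sts.
→ 124.

CO 124 sts.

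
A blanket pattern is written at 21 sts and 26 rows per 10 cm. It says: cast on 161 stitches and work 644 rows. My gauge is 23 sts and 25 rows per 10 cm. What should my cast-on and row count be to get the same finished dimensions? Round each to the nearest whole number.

Cast on 176 stitches; work 619 rows.

Stitches: 161 × 23/21 = 176.33 → 176.
Rows: 644 × 25/26 = 619.23 → 619.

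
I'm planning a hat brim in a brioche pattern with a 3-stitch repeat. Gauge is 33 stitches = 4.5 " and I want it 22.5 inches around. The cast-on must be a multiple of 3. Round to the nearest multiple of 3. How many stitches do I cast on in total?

33 / 4.5 = 7.333 sts per inch.
22.5 × 7.333 = 165.00 sts.
Nearest multiple of 3: 165.

Cast on 165 stitches.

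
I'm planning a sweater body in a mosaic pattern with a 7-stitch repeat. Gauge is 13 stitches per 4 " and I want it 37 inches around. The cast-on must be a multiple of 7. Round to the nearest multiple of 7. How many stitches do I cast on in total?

119 stitches.

13 / 4 = 3.25 sts per inch.
37 × 3.25 = 120.25 sts.
Nearest multiple of 7: 119.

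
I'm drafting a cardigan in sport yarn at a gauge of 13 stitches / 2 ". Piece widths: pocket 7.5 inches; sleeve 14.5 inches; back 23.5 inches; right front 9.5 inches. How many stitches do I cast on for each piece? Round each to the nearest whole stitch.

Rate = 13/2 = 6.5 sts per in.
pocket: 7.5 × 6.5 = 48.75 → 49.
sleeve: 14.5 × 6.5 = 94.25 → 94.
back: 23.5 × 6.5 = 152.75 → 153.
right front: 9.5 × 6.5 = 61.75 → 62.

pocket 49; sleeve 94; back 153; right front 62.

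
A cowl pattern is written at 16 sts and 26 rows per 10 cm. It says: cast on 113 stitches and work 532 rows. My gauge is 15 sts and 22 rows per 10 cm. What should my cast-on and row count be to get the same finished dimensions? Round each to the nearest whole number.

Stitches: 113 × 15/16 = 105.94 → 106.
Rows: 532 × 22/26 = 450.15 → 450.

Cast on 106 stitches; work 450 rows.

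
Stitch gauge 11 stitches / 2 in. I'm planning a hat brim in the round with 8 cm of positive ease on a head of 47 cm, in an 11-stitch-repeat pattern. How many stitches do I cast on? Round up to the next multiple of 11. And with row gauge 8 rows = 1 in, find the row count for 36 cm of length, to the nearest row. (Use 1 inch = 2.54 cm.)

Cast on 121 stitches; work 113 rows.

Finished = 47 + 8 = 55 cm.
55 cm × 1/2.54 = 21.65 inches.
11/2 = 5.5 sts per in; 21.65 × 5.5 = 119.09 sts.
Next multiple of 11 → 121.
36 cm = 14.17 inches; × 8 = 113.39 → 113 rows.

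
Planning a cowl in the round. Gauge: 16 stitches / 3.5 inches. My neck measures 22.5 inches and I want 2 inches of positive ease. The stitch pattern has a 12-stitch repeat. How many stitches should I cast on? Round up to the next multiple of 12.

Cast on 120 stitches.

Finished = 22.5 + 2 = 24.5 inches.
16 / 3.5 = 4.571 sts/in.
24.5 × 4.571 = 112.00 sts.
Next multiple of 12: 120.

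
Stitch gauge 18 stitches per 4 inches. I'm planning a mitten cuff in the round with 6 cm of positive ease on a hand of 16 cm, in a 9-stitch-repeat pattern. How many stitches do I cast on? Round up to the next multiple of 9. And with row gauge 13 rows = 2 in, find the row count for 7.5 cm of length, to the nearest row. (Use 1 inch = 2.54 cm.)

Cast on 45 stitches; work 19 rows.

Finished = 16 + 6 = 22 cm.
22 cm × 1/2.54 = 8.66 inches.
18/4 = 4.5 sts per in; 8.66 × 4.5 = 38.98 sts.
Next multiple of 9 → 45.
7.5 cm = 2.95 inches; × 6.5 = 19.19 → 19 rows.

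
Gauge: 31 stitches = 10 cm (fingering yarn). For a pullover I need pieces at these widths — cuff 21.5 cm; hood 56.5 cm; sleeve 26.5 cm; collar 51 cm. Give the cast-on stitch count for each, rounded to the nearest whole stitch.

cuff 67; hood 175; sleeve 82; collar 158.

Rate = 31/10 = 3.1 sts per cm.
cuff: 21.5 × 3.1 = 66.65 → 67.
hood: 56.5 × 3.1 = 175.15 → 175.
sleeve: 26.5 × 3.1 = 82.15 → 82.
collar: 51 × 3.1 = 158.10 → 158.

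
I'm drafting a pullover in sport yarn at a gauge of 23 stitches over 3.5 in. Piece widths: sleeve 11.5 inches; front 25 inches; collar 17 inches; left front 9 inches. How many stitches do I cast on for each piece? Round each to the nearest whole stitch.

Rate = 23/3.5 = 6.571 sts per in.
sleeve: 11.5 × 6.571 = 75.57 → 76.
front: 25 × 6.571 = 164.29 → 164.
collar: 17 × 6.571 = 111.71 → 112.
left front: 9 × 6.571 = 59.14 → 59.

sleeve 76; front 164; collar 112; left front 59.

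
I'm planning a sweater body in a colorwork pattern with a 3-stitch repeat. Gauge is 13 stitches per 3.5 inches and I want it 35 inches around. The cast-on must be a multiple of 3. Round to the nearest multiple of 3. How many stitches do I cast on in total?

13 / 3.5 = 3.714 sts per inch.
35 × 3.714 = 130.00 sts.
Nearest multiple of 3: 129.

Cast on 129 stitches.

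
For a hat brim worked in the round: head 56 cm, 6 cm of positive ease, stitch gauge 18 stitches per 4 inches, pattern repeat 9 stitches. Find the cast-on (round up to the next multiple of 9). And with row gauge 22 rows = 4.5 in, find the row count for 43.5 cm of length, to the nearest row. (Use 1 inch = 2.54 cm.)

Finished = 56 + 6 = 62 cm.
62 cm × 1/2.54 = 24.41 inches.
18/4 = 4.5 sts per in; 24.41 × 4.5 = 109.84 sts.
Next multiple of 9 → 117.
43.5 cm = 17.13 inches; × 4.889 = 83.73 → 84 rows.

Cast on 117 stitches; work 84 rows.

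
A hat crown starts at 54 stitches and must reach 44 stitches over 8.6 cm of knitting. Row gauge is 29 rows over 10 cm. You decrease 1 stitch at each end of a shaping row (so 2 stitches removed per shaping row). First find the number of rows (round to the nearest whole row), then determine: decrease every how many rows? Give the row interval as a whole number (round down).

Decrease every 5th row.

Rows = 8.6 × 2.9 = 24.9 → 25 rows.
Stitches to remove: 10 → 5 shaping rows (at 2 st each).
25 / 5 = 5.00 → every 5 rows.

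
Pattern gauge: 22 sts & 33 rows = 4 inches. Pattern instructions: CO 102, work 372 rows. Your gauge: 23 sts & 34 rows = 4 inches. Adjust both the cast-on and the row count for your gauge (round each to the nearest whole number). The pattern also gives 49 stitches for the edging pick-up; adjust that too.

Cast on 107 stitches; work 383 rows; edging pick-up 51 stitches.

Stitches: 102 × 23/22 = 106.64 → 107.
Rows: 372 × 34/33 = 383.27 → 383.
edging pick-up: 49 × 23/22 = 51.23 → 51.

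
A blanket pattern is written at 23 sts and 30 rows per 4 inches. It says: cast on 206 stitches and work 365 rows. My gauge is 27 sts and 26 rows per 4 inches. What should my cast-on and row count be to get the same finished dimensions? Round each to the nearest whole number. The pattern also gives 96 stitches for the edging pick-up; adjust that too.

Stitches: 206 × 27/23 = 241.83 → 242.
Rows: 365 × 26/30 = 316.33 → 316.
edging pick-up: 96 × 27/23 = 112.70 → 113.

Cast on 242 stitches; work 316 rows; edging pick-up 113 stitches.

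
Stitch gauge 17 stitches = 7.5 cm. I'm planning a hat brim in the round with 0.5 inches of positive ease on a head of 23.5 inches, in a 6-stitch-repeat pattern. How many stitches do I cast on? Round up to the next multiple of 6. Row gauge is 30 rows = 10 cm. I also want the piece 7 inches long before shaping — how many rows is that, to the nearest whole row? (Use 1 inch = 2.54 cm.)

Finished = 23.5 + 0.5 = 24 inches.
24 inches × 2.54 = 60.96 cm.
17/7.5 = 2.267 sts per cm; 60.96 × 2.267 = 138.18 sts.
Next multiple of 6 → 144.
7 inches = 17.78 cm; × 3 = 53.34 → 53 rows.

Cast on 144 stitches; work 53 rows.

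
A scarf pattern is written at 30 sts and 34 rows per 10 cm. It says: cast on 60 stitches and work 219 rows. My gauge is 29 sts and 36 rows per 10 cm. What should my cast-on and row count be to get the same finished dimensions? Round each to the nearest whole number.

Stitches: 60 × 29/30 = 58.00 → 58.
Rows: 219 × 36/34 = 231.88 → 232.

Cast on 58 stitches; work 232 rows.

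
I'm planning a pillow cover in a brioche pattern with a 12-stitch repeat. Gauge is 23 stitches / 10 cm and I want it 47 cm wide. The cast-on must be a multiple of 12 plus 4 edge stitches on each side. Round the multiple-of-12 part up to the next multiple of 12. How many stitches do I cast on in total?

Cast on 116 stitches.

23 / 10 = 2.3 sts per cm.
47 × 2.3 = 108.10 sts.
Less 8 edge sts → 100.10 for the repeat.
Next multiple of 12: 108.
Add back 8 edge sts → 116.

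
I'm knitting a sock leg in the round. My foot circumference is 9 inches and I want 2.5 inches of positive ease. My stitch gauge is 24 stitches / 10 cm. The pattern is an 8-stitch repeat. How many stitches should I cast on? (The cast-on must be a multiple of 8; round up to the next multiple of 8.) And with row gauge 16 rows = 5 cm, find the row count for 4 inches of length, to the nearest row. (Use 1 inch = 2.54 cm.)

Finished = 9 + 2.5 = 11.5 inches.
11.5 inches × 2.54 = 29.21 cm.
24/10 = 2.4 sts per cm; 29.21 × 2.4 = 70.10 sts.
Next multiple of 8 → 72.
4 inches = 10.16 cm; × 3.2 = 32.51 → 33 rows.

Cast on 72 stitches; work 33 rows.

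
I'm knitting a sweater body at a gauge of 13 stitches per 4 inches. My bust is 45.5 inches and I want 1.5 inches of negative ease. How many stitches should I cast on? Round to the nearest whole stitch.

Finished = 45.5 − 1.5 = 44 in.
13 / 4 = 3.25 sts per inch.
44.00 × 3.25 = 143.00 sts.

CO 143 sts.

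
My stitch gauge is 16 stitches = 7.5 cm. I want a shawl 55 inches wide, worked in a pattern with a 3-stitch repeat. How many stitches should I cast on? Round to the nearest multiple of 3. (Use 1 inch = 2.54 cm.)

CO 297 sts.

55 in = 55 × 2.54 = 139.70 cm.
16 / 7.5 = 2.133 sts/cm.
139.70 × 2.133 = 298.03 sts.
→ 297.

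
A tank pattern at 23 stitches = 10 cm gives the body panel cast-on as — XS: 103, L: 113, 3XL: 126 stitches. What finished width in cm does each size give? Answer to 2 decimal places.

23/10 = 2.3 sts per cm.
XS: 103 / 2.3 = 44.783 → 44.78 cm.
L: 113 / 2.3 = 49.130 → 49.13 cm.
3XL: 126 / 2.3 = 54.783 → 54.78 cm.

XS 44.78 cm; L 49.13 cm; 3XL 54.78 cm.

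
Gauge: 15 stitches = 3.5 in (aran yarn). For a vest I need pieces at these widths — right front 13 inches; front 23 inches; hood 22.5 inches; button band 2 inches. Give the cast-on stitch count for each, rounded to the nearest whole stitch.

Rate = 15/3.5 = 4.286 sts per in.
right front: 13 × 4.286 = 55.71 → 56.
front: 23 × 4.286 = 98.57 → 99.
hood: 22.5 × 4.286 = 96.43 → 96.
button band: 2 × 4.286 = 8.57 → 9.

right front 56; front 99; hood 96; button band 9.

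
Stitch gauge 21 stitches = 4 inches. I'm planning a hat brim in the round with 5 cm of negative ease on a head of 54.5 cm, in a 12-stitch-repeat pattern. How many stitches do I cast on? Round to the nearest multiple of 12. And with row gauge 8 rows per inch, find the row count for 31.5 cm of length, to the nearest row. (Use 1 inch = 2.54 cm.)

Finished = 54.5 − 5 = 49.5 cm.
49.5 cm × 1/2.54 = 19.49 inches.
21/4 = 5.25 sts per in; 19.49 × 5.25 = 102.31 sts.
Nearest multiple of 12 → 108.
31.5 cm = 12.40 inches; × 8 = 99.21 → 99 rows.

Cast on 108 stitches; work 99 rows.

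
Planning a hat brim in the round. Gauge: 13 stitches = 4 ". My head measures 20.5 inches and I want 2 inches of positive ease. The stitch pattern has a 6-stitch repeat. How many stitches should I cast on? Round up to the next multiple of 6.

Finished = 20.5 + 2 = 22.5 inches.
13 / 4 = 3.25 sts/in.
22.5 × 3.25 = 73.12 sts.
Next multiple of 6: 78.

CO 78 sts.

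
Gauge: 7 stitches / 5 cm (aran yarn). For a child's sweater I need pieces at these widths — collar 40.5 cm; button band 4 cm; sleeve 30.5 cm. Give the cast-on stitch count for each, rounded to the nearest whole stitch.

Rate = 7/5 = 1.4 sts per cm.
collar: 40.5 × 1.4 = 56.70 → 57.
button band: 4 × 1.4 = 5.60 → 6.
sleeve: 30.5 × 1.4 = 42.70 → 43.

collar 57; button band 6; sleeve 43.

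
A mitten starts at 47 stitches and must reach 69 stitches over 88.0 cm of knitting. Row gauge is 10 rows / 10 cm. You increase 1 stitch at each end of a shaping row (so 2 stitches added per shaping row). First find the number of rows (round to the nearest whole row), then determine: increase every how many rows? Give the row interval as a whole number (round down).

Increase every 8th row.

Rows = 88.0 × 1 = 88.0 → 88 rows.
Stitches to add: 22 → 11 shaping rows (at 2 st each).
88 / 11 = 8.00 → every 8 rows.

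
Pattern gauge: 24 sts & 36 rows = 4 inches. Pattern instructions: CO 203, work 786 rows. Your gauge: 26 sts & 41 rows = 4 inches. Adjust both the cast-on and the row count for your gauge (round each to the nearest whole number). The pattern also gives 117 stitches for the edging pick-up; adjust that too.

Cast on 220 stitches; work 895 rows; edging pick-up 127 stitches.

Stitches: 203 × 26/24 = 219.92 → 220.
Rows: 786 × 41/36 = 895.17 → 895.
edging pick-up: 117 × 26/24 = 126.75 → 127.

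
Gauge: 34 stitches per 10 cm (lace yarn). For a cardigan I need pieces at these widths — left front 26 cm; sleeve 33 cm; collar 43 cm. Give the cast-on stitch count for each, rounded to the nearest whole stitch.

left front 88; sleeve 112; collar 146.

Rate = 34/10 = 3.4 sts per cm.
left front: 26 × 3.4 = 88.40 → 88.
sleeve: 33 × 3.4 = 112.20 → 112.
collar: 43 × 3.4 = 146.20 → 146.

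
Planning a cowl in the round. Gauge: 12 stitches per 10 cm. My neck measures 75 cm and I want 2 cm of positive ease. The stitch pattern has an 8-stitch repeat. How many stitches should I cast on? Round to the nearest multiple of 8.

CO 96 sts.

Finished = 75 + 2 = 77 cm.
12 / 10 = 1.2 sts/cm.
77 × 1.2 = 92.40 sts.
Nearest multiple of 8: 96.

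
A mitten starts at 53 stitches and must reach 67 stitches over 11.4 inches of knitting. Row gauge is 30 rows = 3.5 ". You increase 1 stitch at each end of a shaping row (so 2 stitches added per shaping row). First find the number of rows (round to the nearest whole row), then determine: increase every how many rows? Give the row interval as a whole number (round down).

Increase every 14th row.

Rows = 11.4 × 8.571 = 97.7 → 98 rows.
Stitches to add: 14 → 7 shaping rows (at 2 st each).
98 / 7 = 14.00 → every 14 rows.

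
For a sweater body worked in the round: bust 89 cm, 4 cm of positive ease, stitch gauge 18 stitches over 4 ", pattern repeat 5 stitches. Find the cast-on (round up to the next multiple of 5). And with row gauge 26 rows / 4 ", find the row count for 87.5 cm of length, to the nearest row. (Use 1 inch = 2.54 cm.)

Finished = 89 + 4 = 93 cm.
93 cm × 1/2.54 = 36.61 inches.
18/4 = 4.5 sts per in; 36.61 × 4.5 = 164.76 sts.
Next multiple of 5 → 165.
87.5 cm = 34.45 inches; × 6.5 = 223.92 → 224 rows.

Cast on 165 stitches; work 224 rows.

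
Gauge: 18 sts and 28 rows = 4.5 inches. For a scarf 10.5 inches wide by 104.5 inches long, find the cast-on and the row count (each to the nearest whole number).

Cast on 42 stitches and work 650 rows.

Stitch gauge = 18/4.5 = 4 sts/in; 10.5 × 4 = 42.00 → 42 sts.
Row gauge = 28/4.5 = 6.222 rows/in; 104.5 × 6.222 = 650.22 → 650 rows.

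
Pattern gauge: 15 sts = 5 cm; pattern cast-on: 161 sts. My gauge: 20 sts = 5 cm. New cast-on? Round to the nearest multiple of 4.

CO 216 sts.

Scale factor = 20 / 15 = 1.333.
161 × 20 / 15 = 214.67 sts.
→ 216 sts.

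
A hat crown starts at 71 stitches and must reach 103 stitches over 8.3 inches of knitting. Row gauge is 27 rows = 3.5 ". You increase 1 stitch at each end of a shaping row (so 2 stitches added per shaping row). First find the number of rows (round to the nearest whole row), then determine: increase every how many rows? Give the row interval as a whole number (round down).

Increase every 4th row.

Rows = 8.3 × 7.714 = 64.0 → 64 rows.
Stitches to add: 32 → 16 shaping rows (at 2 st each).
64 / 16 = 4.00 → every 4 rows.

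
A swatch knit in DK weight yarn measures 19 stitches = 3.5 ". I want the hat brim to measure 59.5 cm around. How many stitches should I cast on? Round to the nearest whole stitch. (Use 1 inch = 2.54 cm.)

127 stitches.

59.5 cm = 23.43 in.
19 stitches / 3.5 in = 5.429 stitches per inch.
23.43 × 5.429 = 127.17 stitches.
Round to nearest → 127.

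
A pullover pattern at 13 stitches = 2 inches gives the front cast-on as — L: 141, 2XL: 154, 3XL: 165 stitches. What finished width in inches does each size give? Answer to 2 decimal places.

L 21.69 inches; 2XL 23.69 inches; 3XL 25.38 inches.

13/2 = 6.5 sts per in.
L: 141 / 6.5 = 21.692 → 21.69 in.
2XL: 154 / 6.5 = 23.692 → 23.69 in.
3XL: 165 / 6.5 = 25.385 → 25.38 in.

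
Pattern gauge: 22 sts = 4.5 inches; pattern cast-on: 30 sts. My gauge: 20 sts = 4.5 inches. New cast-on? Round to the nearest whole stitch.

Scale factor = 20 / 22 = 0.909.
30 × 20 / 22 = 27.27 sts.
→ 27 sts.

CO 27 sts.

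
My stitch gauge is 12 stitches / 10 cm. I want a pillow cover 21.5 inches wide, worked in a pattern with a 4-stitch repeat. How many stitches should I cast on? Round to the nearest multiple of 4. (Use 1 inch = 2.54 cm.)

CO 64 sts.

21.5 in = 21.5 × 2.54 = 54.61 cm.
12 / 10 = 1.2 sts/cm.
54.61 × 1.2 = 65.53 sts.
→ 64.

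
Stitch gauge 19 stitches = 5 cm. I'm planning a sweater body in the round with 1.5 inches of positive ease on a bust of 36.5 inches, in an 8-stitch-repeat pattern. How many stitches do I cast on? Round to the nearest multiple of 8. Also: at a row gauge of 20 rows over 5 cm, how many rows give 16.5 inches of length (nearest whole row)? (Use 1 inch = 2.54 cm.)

Cast on 368 stitches; work 168 rows.

Finished = 36.5 + 1.5 = 38 inches.
38 inches × 2.54 = 96.52 cm.
19/5 = 3.8 sts per cm; 96.52 × 3.8 = 366.78 sts.
Nearest multiple of 8 → 368.
16.5 inches = 41.91 cm; × 4 = 167.64 → 168 rows.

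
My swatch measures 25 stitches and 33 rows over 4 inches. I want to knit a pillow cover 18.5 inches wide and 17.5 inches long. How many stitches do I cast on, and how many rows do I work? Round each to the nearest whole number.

Stitch gauge = 25/4 = 6.25 sts/in; 18.5 × 6.25 = 115.62 → 116 sts.
Row gauge = 33/4 = 8.25 rows/in; 17.5 × 8.25 = 144.38 → 144 rows.

Cast on 116 stitches and work 144 rows.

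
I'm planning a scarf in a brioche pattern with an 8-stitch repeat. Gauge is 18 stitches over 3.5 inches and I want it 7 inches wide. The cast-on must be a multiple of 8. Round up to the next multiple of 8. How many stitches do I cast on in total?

18 / 3.5 = 5.143 sts per inch.
7 × 5.143 = 36.00 sts.
Next multiple of 8: 40.

40 stitches.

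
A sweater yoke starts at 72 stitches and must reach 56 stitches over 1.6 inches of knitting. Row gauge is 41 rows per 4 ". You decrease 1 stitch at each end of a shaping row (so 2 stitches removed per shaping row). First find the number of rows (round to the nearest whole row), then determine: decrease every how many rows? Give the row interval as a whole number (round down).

Decrease every 2nd row.

Rows = 1.6 × 10.25 = 16.4 → 16 rows.
Stitches to remove: 16 → 8 shaping rows (at 2 st each).
16 / 8 = 2.00 → every 2 rows.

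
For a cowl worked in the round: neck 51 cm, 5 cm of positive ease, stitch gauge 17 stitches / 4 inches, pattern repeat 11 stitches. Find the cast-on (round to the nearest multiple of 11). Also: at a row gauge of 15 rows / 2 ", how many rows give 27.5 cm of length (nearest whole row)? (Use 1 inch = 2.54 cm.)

Finished = 51 + 5 = 56 cm.
56 cm × 1/2.54 = 22.05 inches.
17/4 = 4.25 sts per in; 22.05 × 4.25 = 93.70 sts.
Nearest multiple of 11 → 99.
27.5 cm = 10.83 inches; × 7.5 = 81.20 → 81 rows.

Cast on 99 stitches; work 81 rows.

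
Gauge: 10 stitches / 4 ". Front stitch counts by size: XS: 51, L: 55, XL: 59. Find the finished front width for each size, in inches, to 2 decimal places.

XS 20.40 inches; L 22.00 inches; XL 23.60 inches.

10/4 = 2.5 sts per in.
XS: 51 / 2.5 = 20.400 → 20.40 in.
L: 55 / 2.5 = 22.000 → 22.00 in.
XL: 59 / 2.5 = 23.600 → 23.60 in.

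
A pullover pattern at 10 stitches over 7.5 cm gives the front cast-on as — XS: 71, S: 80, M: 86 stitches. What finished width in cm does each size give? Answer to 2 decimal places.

XS 53.25 cm; S 60.00 cm; M 64.50 cm.

10/7.5 = 1.333 sts per cm.
XS: 71 / 1.333 = 53.250 → 53.25 cm.
S: 80 / 1.333 = 60.000 → 60.00 cm.
M: 86 / 1.333 = 64.500 → 64.50 cm.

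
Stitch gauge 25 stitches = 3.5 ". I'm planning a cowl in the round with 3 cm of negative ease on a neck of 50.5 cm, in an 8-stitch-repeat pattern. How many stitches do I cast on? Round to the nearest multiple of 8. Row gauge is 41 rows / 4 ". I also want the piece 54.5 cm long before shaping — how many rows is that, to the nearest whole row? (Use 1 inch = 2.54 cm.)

Finished = 50.5 − 3 = 47.5 cm.
47.5 cm × 1/2.54 = 18.70 inches.
25/3.5 = 7.143 sts per in; 18.70 × 7.143 = 133.58 sts.
Nearest multiple of 8 → 136.
54.5 cm = 21.46 inches; × 10.25 = 219.93 → 220 rows.

Cast on 136 stitches; work 220 rows.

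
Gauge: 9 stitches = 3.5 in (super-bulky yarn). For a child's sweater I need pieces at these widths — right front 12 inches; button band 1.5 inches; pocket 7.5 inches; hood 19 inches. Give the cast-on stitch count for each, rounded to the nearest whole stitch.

Rate = 9/3.5 = 2.571 sts per in.
right front: 12 × 2.571 = 30.86 → 31.
button band: 1.5 × 2.571 = 3.86 → 4.
pocket: 7.5 × 2.571 = 19.29 → 19.
hood: 19 × 2.571 = 48.86 → 49.

right front 31; button band 4; pocket 19; hood 49.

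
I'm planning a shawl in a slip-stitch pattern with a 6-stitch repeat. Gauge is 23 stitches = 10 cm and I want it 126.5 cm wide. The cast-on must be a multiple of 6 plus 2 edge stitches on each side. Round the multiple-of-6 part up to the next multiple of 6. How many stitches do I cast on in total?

23 / 10 = 2.3 sts per cm.
126.5 × 2.3 = 290.95 sts.
Less 4 edge sts → 286.95 for the repeat.
Next multiple of 6: 288.
Add back 4 edge sts → 292.

Cast on 292 stitches.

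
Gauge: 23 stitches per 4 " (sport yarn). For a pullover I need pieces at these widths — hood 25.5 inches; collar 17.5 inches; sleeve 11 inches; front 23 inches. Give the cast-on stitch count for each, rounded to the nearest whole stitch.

hood 147; collar 101; sleeve 63; front 132.

Rate = 23/4 = 5.75 sts per in.
hood: 25.5 × 5.75 = 146.62 → 147.
collar: 17.5 × 5.75 = 100.62 → 101.
sleeve: 11 × 5.75 = 63.25 → 63.
front: 23 × 5.75 = 132.25 → 132.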